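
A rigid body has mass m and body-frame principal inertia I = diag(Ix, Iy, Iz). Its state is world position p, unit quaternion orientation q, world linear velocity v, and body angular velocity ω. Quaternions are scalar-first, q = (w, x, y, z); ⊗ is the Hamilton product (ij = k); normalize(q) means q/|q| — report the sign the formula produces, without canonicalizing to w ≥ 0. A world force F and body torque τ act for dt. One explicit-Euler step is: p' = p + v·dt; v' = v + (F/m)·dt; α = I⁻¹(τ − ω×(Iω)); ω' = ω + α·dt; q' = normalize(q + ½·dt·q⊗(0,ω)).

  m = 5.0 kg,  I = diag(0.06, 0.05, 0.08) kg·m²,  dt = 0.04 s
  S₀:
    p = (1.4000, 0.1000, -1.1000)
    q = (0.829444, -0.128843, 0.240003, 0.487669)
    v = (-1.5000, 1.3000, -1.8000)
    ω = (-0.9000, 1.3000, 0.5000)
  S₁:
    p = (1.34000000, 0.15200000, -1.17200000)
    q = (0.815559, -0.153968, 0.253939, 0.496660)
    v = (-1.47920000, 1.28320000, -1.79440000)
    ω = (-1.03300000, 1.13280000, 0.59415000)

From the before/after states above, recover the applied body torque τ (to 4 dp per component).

τ = (-0.1800, -0.2000, 0.2000)

ω₁ − ω₀ = (-0.13300000, -0.16720000, 0.09415000)
gyro term ω₀×Iω₀ = (0.0195, 0.0090, 0.0117)
I·α + gyro = (-0.1800, -0.2000, 0.2000)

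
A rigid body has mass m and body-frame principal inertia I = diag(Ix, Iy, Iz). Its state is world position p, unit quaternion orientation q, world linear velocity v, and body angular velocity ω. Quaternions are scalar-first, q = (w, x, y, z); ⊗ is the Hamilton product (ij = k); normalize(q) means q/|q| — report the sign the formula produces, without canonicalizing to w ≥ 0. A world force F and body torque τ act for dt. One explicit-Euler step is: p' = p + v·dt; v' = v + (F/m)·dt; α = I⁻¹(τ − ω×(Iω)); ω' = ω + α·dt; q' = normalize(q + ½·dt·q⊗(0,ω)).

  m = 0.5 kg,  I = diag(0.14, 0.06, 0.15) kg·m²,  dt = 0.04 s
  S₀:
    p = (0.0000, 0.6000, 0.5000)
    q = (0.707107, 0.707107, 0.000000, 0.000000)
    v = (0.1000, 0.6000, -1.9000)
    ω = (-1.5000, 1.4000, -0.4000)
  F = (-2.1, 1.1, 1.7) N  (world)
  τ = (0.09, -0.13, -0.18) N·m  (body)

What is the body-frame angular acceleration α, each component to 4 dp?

α = (1.0029, -2.0667, -2.3200)

ω×(Iω) gyroscopic = (-0.0504, -0.0060, 0.1680)
(τ − ω×Iω)/I = (1.0029, -2.0667, -2.3200)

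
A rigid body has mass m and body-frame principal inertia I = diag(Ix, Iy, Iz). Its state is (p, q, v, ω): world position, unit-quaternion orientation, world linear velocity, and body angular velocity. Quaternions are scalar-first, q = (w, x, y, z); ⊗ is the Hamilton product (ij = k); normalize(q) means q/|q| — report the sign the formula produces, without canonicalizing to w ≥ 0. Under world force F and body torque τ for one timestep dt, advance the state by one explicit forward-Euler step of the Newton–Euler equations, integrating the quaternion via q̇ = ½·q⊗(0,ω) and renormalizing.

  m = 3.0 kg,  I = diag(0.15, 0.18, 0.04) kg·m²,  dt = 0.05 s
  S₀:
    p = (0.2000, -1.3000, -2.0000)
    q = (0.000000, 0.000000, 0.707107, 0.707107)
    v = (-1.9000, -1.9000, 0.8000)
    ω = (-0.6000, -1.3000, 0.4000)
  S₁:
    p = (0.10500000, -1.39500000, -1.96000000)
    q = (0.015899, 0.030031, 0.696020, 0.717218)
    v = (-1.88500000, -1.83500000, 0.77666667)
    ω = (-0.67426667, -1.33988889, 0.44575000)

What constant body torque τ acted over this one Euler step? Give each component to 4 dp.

Δω = ω₁−ω₀ = (-0.07426667, -0.03988889, 0.04575000)
applied torque τ = (-0.1500, -0.1700, 0.0600)

τ = (-0.1500, -0.1700, 0.0600)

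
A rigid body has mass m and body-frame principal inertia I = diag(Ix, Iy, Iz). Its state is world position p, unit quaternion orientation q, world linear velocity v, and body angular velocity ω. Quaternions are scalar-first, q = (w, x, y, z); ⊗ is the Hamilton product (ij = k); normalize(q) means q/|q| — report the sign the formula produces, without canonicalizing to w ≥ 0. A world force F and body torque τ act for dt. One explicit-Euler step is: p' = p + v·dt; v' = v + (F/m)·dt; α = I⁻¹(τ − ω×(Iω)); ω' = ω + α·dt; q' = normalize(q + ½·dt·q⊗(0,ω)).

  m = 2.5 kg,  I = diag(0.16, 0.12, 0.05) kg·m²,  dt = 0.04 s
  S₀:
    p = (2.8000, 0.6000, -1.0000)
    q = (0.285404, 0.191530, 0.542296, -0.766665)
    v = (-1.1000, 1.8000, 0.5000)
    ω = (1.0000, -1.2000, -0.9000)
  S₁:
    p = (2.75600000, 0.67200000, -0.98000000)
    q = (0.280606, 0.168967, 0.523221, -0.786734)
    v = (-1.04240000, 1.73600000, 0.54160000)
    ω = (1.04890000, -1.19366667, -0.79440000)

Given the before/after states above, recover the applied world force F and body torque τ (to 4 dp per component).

v₁ − v₀ = (0.05760000, -0.06400000, 0.04160000)
applied force F = (3.6000, -4.0000, 2.6000)
rate change Δω = (0.04890000, 0.00633333, 0.10560000)
I·α + gyro = (0.1200, -0.0800, 0.1800)

F = (3.6000, -4.0000, 2.6000)
τ = (0.1200, -0.0800, 0.1800)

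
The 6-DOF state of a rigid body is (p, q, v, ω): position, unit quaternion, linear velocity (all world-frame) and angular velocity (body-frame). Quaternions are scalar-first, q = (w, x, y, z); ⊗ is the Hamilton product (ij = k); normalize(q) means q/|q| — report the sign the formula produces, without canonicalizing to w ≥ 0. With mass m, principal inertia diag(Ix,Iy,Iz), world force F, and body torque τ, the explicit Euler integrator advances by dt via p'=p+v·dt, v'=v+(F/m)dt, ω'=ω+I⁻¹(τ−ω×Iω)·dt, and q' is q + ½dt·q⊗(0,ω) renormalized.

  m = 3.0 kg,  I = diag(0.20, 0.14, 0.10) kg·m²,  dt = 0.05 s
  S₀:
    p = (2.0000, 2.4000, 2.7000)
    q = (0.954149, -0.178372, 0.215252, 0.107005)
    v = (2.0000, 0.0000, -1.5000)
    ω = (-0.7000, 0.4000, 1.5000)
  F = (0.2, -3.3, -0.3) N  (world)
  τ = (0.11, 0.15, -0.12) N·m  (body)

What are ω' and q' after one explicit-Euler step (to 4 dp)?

(τ − ω×Iω)/I = (0.6700, 1.8214, -1.3680)
new body rate ω' = (-0.6665, 0.4911, 1.4316)
Hamilton product q⊗(0,ω) = (-0.3714687, -0.3878283, 0.5743141, 1.5105511)
q + ½dt·q⊗(0,ω), renormalized = (0.9440, -0.1879, 0.2294, 0.1446)

ω' = (-0.6665, 0.4911, 1.4316)
q' = (0.9440, -0.1879, 0.2294, 0.1446)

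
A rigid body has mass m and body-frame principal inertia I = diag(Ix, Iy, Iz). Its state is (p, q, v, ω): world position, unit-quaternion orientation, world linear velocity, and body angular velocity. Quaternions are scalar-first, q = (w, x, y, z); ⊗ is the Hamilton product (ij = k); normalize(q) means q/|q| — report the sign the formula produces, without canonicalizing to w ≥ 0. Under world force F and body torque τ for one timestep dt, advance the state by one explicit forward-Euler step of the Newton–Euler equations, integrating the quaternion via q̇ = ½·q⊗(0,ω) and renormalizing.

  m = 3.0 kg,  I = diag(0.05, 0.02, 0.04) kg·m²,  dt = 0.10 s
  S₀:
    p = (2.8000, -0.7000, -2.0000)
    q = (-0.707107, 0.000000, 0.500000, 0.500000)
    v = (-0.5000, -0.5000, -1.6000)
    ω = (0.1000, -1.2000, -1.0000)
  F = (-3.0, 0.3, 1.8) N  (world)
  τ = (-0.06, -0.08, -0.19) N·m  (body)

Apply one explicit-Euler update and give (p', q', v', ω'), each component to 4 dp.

(τ − ω×Iω)/I = (-1.6800, -3.9500, -4.8400)
new body rate ω' = (-0.0680, -1.5950, -1.4840)
2q̇ = q⊗(0,ω) = (1.1000000, 0.0292893, 0.8985284, 0.6571070)
q' = normalize(q + ½dt·q⊗(0,ω)) = (-0.6501, 0.0015, 0.5433, 0.5312)
a = F/m = (-1.0000, 0.1000, 0.6000)
p' = p + v·dt = (2.7500, -0.7500, -2.1600)
new velocity v' = (-0.6000, -0.4900, -1.5400)

p' = (2.7500, -0.7500, -2.1600)
q' = (-0.6501, 0.0015, 0.5433, 0.5312)
v' = (-0.6000, -0.4900, -1.5400)
ω' = (-0.0680, -1.5950, -1.4840)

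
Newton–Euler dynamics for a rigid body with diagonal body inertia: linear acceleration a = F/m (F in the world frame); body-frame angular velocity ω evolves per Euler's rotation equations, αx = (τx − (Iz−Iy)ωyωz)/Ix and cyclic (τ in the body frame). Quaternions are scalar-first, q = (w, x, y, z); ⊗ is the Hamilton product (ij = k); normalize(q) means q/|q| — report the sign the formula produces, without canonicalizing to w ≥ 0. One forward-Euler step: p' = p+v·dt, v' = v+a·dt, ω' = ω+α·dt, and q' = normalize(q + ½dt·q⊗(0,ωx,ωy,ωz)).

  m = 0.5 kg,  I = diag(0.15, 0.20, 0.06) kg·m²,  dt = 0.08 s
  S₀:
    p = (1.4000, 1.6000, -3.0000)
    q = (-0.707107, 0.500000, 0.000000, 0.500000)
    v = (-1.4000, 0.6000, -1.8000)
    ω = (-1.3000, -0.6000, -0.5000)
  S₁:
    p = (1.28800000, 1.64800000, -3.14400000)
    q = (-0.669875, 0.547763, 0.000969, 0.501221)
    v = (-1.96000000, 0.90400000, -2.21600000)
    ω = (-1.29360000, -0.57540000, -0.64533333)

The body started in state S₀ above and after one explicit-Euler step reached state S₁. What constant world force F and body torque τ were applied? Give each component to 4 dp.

ω₁ − ω₀ = (0.00640000, 0.02460000, -0.14533333)
ω₀×(Iω₀) = (-0.0420, 0.0585, 0.0390)
I·α + gyro = (-0.0300, 0.1200, -0.0700)
v₁ − v₀ = (-0.56000000, 0.30400000, -0.41600000)
applied force F = (-3.5000, 1.9000, -2.6000)

F = (-3.5000, 1.9000, -2.6000)
τ = (-0.0300, 0.1200, -0.0700)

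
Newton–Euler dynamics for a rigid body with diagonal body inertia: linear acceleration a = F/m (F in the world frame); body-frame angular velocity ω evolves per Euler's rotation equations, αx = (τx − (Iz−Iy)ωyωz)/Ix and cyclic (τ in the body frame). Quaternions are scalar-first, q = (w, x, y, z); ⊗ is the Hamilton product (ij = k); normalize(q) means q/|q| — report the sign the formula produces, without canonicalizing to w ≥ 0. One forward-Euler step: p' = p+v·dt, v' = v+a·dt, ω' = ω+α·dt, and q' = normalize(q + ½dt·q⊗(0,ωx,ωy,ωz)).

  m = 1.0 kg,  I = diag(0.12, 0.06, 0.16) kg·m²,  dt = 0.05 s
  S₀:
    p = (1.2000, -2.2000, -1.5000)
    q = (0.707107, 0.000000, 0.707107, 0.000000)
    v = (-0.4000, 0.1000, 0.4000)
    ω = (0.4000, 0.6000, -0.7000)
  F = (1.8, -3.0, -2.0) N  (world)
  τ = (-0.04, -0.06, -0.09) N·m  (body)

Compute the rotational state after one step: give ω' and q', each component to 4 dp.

gyro term ω×Iω = (-0.0420, 0.0112, -0.0144)
(τ − ω×Iω)/I = (0.0167, -1.1867, -0.4725)
ω' = ω + α·dt = (0.4008, 0.5407, -0.7236)
Hamilton product q⊗(0,ω) = (-0.4242642, -0.2121321, 0.4242642, -0.7778177)
updated quaternion q' = (0.6963, -0.0053, 0.7175, -0.0194)

ω' = (0.4008, 0.5407, -0.7236)
q' = (0.6963, -0.0053, 0.7175, -0.0194)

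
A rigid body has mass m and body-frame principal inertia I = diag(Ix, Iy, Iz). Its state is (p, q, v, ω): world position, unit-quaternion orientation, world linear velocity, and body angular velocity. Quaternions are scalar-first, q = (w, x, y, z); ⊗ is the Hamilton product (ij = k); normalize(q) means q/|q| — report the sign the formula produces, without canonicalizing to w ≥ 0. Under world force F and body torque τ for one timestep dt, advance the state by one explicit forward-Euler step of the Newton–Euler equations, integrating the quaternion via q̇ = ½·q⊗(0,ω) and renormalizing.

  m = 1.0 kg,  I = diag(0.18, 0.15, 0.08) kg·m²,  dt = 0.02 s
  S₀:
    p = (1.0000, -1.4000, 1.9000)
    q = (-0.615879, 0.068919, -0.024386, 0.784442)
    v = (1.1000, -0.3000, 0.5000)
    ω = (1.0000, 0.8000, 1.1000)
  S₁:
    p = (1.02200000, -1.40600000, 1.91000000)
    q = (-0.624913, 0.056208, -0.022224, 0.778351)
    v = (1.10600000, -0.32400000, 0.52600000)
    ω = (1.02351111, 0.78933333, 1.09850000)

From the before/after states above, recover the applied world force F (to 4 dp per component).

F = (0.3000, -1.2000, 1.3000)

v₁ − v₀ = (0.00600000, -0.02400000, 0.02600000)
applied force F = (0.3000, -1.2000, 1.3000)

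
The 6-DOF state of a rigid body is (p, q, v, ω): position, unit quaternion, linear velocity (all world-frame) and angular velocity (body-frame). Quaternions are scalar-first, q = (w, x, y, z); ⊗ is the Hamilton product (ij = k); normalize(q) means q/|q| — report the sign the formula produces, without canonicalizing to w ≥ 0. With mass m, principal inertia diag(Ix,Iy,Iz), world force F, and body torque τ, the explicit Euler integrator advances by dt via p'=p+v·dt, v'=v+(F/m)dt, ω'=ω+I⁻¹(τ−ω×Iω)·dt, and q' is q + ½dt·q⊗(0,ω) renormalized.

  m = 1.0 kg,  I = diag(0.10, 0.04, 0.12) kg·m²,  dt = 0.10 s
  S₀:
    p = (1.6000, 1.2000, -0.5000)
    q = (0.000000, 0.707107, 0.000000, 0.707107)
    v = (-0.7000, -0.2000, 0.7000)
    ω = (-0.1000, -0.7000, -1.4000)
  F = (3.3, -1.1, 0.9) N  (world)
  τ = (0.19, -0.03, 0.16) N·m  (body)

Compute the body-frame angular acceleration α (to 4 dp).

precession coupling ω×(Iω) = (0.0784, -0.0028, -0.0042)
α = I⁻¹(τ − ω×Iω) = (1.1160, -0.6800, 1.3683)

α = (1.1160, -0.6800, 1.3683)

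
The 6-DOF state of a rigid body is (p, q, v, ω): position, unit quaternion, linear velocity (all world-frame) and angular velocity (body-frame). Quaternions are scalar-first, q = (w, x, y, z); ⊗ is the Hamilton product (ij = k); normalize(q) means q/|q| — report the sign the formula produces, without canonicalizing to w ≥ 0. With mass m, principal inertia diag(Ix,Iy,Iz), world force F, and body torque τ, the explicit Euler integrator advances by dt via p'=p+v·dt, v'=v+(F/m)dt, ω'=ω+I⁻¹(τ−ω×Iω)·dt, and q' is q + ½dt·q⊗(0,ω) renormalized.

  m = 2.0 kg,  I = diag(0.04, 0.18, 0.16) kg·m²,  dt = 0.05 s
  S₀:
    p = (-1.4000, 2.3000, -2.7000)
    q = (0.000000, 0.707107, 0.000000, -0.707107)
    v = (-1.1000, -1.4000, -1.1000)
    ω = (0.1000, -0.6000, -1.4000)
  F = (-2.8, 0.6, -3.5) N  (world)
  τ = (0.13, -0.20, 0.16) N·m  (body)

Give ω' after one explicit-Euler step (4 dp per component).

ω' = (0.2835, -0.6602, -1.3474)

(τ − ω×Iω)/I = (3.6700, -1.2044, 1.0525)
ω' = ω + α·dt = (0.2835, -0.6602, -1.3474)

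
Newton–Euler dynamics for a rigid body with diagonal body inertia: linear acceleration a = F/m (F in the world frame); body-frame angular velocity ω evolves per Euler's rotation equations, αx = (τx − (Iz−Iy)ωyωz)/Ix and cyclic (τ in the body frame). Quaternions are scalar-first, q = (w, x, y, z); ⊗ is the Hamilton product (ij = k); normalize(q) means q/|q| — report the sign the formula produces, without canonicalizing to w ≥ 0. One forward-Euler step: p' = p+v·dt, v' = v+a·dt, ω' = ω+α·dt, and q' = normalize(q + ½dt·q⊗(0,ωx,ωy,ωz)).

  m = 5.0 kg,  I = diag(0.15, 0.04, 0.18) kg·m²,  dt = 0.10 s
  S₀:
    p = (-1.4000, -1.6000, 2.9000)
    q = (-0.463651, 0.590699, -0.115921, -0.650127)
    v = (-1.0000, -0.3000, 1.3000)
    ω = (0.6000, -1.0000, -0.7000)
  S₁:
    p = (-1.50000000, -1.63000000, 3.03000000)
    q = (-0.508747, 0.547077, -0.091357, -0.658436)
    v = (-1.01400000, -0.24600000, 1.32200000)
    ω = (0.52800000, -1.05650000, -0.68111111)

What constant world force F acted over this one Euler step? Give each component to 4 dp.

F = (-0.7000, 2.7000, 1.1000)

Δv = v₁−v₀ = (-0.01400000, 0.05400000, 0.02200000)
applied force F = (-0.7000, 2.7000, 1.1000)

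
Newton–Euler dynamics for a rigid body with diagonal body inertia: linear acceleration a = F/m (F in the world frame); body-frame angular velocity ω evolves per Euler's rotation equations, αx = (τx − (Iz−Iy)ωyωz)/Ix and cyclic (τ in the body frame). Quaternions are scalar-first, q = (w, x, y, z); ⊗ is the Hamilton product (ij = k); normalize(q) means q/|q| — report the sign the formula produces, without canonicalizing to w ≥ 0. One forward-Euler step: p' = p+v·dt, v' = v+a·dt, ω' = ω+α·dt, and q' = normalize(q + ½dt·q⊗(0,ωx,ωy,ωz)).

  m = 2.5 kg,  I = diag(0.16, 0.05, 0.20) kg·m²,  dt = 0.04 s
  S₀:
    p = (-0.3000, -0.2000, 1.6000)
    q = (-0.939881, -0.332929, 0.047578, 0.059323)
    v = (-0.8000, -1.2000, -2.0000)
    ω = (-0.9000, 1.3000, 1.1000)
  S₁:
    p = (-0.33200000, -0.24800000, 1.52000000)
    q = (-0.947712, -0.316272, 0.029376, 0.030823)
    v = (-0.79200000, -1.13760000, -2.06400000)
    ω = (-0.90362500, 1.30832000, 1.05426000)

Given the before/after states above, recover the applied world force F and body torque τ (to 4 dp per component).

ω₁ − ω₀ = (-0.00362500, 0.00832000, -0.04574000)
ω₀×(Iω₀) = (0.2145, 0.0396, 0.1287)
τ = I·(Δω/dt) + ω₀×(Iω₀) = (0.2000, 0.0500, -0.1000)
Δv = v₁−v₀ = (0.00800000, 0.06240000, -0.06400000)
m·(v₁−v₀)/dt = (0.5000, 3.9000, -4.0000)

F = (0.5000, 3.9000, -4.0000)
τ = (0.2000, 0.0500, -0.1000)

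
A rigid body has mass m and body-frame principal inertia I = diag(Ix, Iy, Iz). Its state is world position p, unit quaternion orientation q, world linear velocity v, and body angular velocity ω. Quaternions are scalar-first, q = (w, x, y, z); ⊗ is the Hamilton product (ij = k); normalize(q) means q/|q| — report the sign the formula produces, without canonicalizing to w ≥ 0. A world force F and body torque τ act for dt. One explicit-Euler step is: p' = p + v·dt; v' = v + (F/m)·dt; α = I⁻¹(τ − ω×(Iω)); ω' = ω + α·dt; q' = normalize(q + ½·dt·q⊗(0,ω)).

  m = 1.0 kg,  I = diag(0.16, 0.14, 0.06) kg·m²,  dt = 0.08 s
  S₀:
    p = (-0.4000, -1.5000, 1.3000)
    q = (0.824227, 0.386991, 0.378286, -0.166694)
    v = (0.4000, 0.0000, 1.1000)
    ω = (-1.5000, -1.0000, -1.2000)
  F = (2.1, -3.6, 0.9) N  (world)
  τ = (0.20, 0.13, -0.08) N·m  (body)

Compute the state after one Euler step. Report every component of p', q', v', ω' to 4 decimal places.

a = F/m = (2.1000, -3.6000, 0.9000)
p' = p + v·dt = (-0.3680, -1.5000, 1.3880)
new velocity v' = (0.5680, -0.2880, 1.1720)
angular accel α = (1.8500, -0.3571, -0.8333)
ω + α·dt = (-1.3520, -1.0286, -1.2667)
q⊗(0,ω) = (0.7587397, -1.8569777, -0.1097968, -0.8086344)
q + ½dt·q⊗(0,ω), renormalized = (0.8514, 0.3115, 0.3725, -0.1983)

p' = (-0.3680, -1.5000, 1.3880)
q' = (0.8514, 0.3115, 0.3725, -0.1983)
v' = (0.5680, -0.2880, 1.1720)
ω' = (-1.3520, -1.0286, -1.2667)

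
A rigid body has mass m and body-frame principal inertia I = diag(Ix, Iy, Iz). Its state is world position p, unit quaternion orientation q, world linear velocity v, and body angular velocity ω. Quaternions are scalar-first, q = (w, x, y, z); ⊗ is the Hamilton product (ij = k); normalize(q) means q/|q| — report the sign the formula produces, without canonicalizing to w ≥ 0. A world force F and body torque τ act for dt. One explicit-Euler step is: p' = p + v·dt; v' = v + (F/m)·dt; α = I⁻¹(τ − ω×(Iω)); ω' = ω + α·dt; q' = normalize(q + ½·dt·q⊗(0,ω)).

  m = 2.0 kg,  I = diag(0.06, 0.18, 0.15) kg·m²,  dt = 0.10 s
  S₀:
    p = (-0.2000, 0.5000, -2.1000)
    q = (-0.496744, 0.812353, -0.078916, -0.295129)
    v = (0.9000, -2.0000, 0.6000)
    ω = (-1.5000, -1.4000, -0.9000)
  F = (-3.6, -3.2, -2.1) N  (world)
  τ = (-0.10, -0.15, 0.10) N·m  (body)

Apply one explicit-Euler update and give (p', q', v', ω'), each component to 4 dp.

p' = (-0.1100, 0.3000, -2.0400)
q' = (-0.4518, 0.8273, 0.0145, -0.3335)
v' = (0.7200, -2.1600, 0.4950)
ω' = (-1.6037, -1.4158, -1.0013)

α = I⁻¹(τ − ω×Iω) = (-1.0367, -0.1583, -1.0133)
ω + α·dt = (-1.6037, -1.4158, -1.0013)
Hamilton product q⊗(0,ω) = (0.8424310, 0.4029598, 1.8692528, -0.8085986)
q + ½dt·q⊗(0,ω), renormalized = (-0.4518, 0.8273, 0.0145, -0.3335)
a = F/m = (-1.8000, -1.6000, -1.0500)
p + v·dt = (-0.1100, 0.3000, -2.0400)
new velocity v' = (0.7200, -2.1600, 0.4950)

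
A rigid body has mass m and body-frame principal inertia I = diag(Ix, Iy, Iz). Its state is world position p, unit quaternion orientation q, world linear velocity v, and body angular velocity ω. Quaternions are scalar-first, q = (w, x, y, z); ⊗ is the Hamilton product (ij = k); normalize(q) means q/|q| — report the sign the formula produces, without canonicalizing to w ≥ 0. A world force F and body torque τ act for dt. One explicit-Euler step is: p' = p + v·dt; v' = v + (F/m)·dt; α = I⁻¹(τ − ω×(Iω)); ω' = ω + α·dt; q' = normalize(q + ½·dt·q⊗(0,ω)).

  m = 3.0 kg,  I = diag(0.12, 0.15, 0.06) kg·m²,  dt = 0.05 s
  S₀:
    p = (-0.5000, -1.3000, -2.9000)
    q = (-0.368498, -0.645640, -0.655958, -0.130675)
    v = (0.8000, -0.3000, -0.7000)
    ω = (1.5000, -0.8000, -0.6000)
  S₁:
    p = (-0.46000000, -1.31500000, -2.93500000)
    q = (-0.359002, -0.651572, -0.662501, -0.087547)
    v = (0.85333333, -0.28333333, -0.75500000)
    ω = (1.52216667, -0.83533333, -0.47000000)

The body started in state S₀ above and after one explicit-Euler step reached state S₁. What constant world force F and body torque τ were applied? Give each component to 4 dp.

F = (3.2000, 1.0000, -3.3000)
τ = (0.0100, -0.1600, 0.1200)

v₁ − v₀ = (0.05333333, 0.01666667, -0.05500000)
m·(v₁−v₀)/dt = (3.2000, 1.0000, -3.3000)
ω₁ − ω₀ = (0.02216667, -0.03533333, 0.13000000)
precession coupling = (-0.0432, -0.0540, -0.0360)
I·α + gyro = (0.0100, -0.1600, 0.1200)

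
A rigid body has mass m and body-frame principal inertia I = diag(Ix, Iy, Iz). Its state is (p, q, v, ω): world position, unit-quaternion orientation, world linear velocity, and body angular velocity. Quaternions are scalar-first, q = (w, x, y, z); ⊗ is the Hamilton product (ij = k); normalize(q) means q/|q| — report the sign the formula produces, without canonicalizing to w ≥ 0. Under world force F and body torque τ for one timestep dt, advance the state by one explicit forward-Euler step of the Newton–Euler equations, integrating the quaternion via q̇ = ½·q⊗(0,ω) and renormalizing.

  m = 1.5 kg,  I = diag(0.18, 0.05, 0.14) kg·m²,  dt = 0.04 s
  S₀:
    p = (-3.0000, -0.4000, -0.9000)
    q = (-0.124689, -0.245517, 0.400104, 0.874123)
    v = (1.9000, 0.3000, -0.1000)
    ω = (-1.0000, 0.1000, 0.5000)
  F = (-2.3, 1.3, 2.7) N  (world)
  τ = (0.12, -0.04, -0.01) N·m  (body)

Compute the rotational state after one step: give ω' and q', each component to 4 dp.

ω' = (-0.9743, 0.0840, 0.4934)
q' = (-0.1391, -0.2407, 0.3847, 0.8802)

angular accel α = (0.6417, -0.4000, -0.1643)
new body rate ω' = (-0.9743, 0.0840, 0.4934)
2q̇ = q⊗(0,ω) = (-0.7225889, 0.2373287, -0.7638334, 0.3132078)
q' = normalize(q + ½dt·q⊗(0,ω)) = (-0.1391, -0.2407, 0.3847, 0.8802)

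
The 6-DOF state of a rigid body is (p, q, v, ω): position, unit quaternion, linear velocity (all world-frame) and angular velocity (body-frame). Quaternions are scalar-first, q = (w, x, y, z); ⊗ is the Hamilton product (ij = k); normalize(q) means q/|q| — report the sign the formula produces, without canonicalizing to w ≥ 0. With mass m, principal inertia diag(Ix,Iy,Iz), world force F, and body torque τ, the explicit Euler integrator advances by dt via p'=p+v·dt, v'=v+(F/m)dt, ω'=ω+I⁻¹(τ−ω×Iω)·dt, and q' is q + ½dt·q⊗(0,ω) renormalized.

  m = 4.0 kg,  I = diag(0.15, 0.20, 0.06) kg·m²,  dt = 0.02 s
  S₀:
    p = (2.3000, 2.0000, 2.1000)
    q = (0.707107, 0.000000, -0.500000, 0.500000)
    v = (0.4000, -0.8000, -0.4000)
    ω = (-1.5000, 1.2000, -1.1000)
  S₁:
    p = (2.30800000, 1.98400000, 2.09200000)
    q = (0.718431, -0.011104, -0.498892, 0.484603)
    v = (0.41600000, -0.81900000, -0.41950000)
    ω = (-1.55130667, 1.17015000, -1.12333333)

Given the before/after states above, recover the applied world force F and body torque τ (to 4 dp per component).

Δv = v₁−v₀ = (0.01600000, -0.01900000, -0.01950000)
applied force F = (3.2000, -3.8000, -3.9000)
Δω = ω₁−ω₀ = (-0.05130667, -0.02985000, -0.02333333)
applied torque τ = (-0.2000, -0.1500, -0.1600)

F = (3.2000, -3.8000, -3.9000)
τ = (-0.2000, -0.1500, -0.1600)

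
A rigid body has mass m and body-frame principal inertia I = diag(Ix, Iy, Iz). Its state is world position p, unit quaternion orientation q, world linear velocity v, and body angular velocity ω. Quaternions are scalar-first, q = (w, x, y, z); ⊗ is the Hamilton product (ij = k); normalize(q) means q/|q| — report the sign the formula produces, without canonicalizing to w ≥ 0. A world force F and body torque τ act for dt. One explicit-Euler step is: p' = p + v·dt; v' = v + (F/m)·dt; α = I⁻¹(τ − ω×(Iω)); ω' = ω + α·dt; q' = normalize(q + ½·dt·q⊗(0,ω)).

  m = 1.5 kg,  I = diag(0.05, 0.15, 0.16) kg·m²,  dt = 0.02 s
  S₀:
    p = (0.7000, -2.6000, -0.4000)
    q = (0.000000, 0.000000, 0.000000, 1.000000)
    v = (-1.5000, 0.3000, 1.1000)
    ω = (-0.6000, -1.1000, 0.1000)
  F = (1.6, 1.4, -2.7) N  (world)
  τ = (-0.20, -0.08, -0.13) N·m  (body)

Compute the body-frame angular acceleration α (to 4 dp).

α = (-3.9780, -0.5773, -1.2250)

gyro term ω×Iω = (-0.0011, 0.0066, 0.0660)
angular accel α = (-3.9780, -0.5773, -1.2250)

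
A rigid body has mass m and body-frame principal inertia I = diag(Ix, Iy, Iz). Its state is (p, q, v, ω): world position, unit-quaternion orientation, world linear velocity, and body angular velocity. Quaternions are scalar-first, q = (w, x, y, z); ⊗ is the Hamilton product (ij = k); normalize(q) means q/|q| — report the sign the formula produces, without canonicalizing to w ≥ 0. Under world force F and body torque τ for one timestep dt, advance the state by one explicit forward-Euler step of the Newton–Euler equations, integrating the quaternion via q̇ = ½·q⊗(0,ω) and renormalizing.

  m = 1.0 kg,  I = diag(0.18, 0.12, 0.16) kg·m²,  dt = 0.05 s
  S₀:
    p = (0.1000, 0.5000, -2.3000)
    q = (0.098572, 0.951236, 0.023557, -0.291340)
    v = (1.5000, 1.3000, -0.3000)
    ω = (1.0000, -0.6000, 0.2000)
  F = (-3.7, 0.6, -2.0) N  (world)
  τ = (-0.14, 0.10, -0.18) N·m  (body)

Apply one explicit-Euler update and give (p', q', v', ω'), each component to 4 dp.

p' = (0.1750, 0.5650, -2.3150)
q' = (0.0766, 0.9490, 0.0100, -0.3056)
v' = (1.3150, 1.3300, -0.4000)
ω' = (0.9624, -0.5600, 0.1325)

p + v·dt = (0.1750, 0.5650, -2.3150)
new velocity v' = (1.3150, 1.3300, -0.4000)
ω×(Iω) gyroscopic = (-0.0048, 0.0040, 0.0360)
angular accel α = (-0.7511, 0.8000, -1.3500)
ω + α·dt = (0.9624, -0.5600, 0.1325)
q⊗(0,ω) = (-0.8788338, -0.0715206, -0.5407304, -0.5745842)
q + ½dt·q⊗(0,ω), renormalized = (0.0766, 0.9490, 0.0100, -0.3056)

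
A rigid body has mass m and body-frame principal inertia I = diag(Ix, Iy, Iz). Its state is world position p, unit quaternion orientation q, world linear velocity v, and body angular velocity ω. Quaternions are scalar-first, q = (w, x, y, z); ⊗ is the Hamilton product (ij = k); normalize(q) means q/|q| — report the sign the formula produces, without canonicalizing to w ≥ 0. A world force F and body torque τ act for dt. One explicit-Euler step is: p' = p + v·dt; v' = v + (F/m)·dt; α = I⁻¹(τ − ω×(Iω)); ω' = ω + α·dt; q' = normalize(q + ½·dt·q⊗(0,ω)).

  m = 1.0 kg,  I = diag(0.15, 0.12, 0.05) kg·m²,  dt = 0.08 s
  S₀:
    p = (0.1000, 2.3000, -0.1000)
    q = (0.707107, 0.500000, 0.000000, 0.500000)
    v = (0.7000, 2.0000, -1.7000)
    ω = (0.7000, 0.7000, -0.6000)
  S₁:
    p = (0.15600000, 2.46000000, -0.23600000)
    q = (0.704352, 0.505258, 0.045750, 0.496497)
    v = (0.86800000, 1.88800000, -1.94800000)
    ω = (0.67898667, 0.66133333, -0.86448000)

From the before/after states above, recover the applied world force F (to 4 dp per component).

F = (2.1000, -1.4000, -3.1000)

v₁ − v₀ = (0.16800000, -0.11200000, -0.24800000)
applied force F = (2.1000, -1.4000, -3.1000)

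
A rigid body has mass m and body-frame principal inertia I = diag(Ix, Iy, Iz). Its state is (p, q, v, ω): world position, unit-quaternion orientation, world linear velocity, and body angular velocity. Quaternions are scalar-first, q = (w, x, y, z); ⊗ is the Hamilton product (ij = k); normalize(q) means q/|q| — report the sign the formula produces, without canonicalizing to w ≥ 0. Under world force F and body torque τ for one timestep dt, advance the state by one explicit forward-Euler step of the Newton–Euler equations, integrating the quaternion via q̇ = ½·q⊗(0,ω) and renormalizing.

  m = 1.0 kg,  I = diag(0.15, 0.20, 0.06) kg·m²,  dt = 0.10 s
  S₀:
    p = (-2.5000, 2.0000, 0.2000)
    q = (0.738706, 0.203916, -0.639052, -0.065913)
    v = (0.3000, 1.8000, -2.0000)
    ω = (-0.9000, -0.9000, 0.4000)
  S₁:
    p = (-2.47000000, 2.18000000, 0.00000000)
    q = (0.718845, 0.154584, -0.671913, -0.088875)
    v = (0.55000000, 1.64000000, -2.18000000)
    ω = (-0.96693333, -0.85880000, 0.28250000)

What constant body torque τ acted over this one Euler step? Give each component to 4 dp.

τ = (-0.0500, 0.0500, -0.0300)

ω₁ − ω₀ = (-0.06693333, 0.04120000, -0.11750000)
applied torque τ = (-0.0500, 0.0500, -0.0300)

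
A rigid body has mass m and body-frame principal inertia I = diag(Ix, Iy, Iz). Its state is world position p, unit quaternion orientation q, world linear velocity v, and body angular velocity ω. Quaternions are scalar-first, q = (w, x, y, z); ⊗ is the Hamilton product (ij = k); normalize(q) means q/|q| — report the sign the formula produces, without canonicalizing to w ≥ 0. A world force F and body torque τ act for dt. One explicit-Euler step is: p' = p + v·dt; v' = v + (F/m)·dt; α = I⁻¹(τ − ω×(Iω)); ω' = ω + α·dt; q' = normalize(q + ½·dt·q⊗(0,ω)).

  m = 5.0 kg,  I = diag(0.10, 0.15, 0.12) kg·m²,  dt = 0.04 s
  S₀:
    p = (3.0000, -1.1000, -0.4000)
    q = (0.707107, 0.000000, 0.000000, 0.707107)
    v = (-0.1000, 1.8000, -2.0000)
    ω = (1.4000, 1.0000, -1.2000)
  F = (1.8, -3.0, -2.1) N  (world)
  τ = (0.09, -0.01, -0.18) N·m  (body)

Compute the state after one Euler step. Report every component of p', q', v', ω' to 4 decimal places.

(τ − ω×Iω)/I = (0.5400, -0.2907, -2.0833)
new body rate ω' = (1.4216, 0.9884, -1.2833)
Hamilton product q⊗(0,ω) = (0.8485284, 0.2828428, 1.6970568, -0.8485284)
q' = normalize(q + ½dt·q⊗(0,ω)) = (0.7234, 0.0057, 0.0339, 0.6895)
p' = p + v·dt = (2.9960, -1.0280, -0.4800)
v + (F/m)dt = (-0.0856, 1.7760, -2.0168)

p' = (2.9960, -1.0280, -0.4800)
q' = (0.7234, 0.0057, 0.0339, 0.6895)
v' = (-0.0856, 1.7760, -2.0168)
ω' = (1.4216, 0.9884, -1.2833)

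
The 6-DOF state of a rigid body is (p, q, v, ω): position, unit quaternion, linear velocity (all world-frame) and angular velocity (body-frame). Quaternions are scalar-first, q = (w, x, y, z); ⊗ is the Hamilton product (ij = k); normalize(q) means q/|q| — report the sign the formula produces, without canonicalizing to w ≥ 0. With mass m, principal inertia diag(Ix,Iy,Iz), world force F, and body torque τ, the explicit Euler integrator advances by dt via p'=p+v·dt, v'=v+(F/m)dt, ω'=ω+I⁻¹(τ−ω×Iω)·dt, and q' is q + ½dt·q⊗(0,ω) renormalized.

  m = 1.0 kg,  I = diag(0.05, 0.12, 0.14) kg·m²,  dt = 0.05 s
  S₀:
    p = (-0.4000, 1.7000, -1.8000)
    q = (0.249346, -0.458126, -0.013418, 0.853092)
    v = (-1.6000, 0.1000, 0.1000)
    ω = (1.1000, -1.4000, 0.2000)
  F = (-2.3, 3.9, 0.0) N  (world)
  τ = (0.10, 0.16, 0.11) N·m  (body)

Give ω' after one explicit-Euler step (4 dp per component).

ω' = (1.2056, -1.3251, 0.2778)

precession coupling ω×(Iω) = (-0.0056, -0.0198, -0.1078)
(τ − ω×Iω)/I = (2.1120, 1.4983, 1.5557)
ω + α·dt = (1.2056, -1.3251, 0.2778)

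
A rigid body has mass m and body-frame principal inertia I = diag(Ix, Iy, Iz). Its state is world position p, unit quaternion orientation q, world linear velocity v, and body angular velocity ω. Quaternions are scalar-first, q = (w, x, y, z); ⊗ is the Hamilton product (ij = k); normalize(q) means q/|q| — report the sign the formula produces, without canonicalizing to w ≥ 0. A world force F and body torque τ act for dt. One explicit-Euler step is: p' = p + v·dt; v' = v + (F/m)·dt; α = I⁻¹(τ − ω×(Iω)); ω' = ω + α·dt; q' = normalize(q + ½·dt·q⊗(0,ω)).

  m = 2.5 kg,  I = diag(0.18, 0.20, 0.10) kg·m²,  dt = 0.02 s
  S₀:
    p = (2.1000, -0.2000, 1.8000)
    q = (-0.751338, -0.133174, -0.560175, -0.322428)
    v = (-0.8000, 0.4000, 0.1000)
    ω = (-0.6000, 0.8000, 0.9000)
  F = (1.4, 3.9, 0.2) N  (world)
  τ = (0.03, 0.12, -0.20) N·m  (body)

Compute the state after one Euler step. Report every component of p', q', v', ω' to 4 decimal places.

gyro term ω×Iω = (-0.0720, -0.0432, -0.0096)
α = I⁻¹(τ − ω×Iω) = (0.5667, 0.8160, -1.9040)
ω + α·dt = (-0.5887, 0.8163, 0.8619)
2q̇ = q⊗(0,ω) = (0.6584208, 0.2045877, -0.2877570, -1.1188484)
q + ½dt·q⊗(0,ω), renormalized = (-0.7447, -0.1311, -0.5630, -0.3336)
a = F/m = (0.5600, 1.5600, 0.0800)
p + v·dt = (2.0840, -0.1920, 1.8020)
v + (F/m)dt = (-0.7888, 0.4312, 0.1016)

p' = (2.0840, -0.1920, 1.8020)
q' = (-0.7447, -0.1311, -0.5630, -0.3336)
v' = (-0.7888, 0.4312, 0.1016)
ω' = (-0.5887, 0.8163, 0.8619)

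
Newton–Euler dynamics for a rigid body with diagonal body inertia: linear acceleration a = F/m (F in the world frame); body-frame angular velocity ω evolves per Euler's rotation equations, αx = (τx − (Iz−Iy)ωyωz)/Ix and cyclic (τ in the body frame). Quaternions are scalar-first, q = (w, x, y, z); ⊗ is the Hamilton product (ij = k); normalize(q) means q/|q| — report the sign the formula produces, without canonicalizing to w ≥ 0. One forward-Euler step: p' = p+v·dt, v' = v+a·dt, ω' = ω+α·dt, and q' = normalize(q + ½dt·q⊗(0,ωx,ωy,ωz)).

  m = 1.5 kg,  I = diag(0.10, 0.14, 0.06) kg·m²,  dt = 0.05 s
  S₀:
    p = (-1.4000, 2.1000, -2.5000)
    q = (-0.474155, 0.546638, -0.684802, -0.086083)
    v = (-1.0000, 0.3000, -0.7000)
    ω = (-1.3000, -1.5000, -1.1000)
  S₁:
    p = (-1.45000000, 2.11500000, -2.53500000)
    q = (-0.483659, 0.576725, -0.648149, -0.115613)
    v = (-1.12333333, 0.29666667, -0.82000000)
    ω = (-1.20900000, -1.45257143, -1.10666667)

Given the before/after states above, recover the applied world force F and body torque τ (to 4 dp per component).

rate change Δω = (0.09100000, 0.04742857, -0.00666667)
I·α + gyro = (0.0500, 0.1900, 0.0700)
v₁ − v₀ = (-0.12333333, -0.00333333, -0.12000000)
m·(v₁−v₀)/dt = (-3.7000, -0.1000, -3.6000)

F = (-3.7000, -0.1000, -3.6000)
τ = (0.0500, 0.1900, 0.0700)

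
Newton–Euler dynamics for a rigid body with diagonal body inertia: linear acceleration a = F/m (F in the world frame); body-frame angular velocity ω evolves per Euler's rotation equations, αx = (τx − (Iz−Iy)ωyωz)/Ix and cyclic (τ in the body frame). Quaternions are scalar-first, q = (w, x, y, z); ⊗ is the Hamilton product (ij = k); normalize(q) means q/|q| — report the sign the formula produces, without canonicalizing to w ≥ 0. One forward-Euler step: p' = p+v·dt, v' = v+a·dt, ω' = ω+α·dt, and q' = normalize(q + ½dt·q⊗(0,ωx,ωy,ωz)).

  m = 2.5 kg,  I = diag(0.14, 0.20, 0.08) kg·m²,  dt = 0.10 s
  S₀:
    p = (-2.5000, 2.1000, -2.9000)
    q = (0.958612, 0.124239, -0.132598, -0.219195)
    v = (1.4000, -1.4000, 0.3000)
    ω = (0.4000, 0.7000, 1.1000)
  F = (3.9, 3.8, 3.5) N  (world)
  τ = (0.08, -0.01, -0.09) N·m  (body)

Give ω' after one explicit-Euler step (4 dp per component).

ω×(Iω) gyroscopic = (-0.0924, 0.0264, 0.0168)
angular accel α = (1.2314, -0.1820, -1.3350)
ω + α·dt = (0.5231, 0.6818, 0.9665)

ω' = (0.5231, 0.6818, 0.9665)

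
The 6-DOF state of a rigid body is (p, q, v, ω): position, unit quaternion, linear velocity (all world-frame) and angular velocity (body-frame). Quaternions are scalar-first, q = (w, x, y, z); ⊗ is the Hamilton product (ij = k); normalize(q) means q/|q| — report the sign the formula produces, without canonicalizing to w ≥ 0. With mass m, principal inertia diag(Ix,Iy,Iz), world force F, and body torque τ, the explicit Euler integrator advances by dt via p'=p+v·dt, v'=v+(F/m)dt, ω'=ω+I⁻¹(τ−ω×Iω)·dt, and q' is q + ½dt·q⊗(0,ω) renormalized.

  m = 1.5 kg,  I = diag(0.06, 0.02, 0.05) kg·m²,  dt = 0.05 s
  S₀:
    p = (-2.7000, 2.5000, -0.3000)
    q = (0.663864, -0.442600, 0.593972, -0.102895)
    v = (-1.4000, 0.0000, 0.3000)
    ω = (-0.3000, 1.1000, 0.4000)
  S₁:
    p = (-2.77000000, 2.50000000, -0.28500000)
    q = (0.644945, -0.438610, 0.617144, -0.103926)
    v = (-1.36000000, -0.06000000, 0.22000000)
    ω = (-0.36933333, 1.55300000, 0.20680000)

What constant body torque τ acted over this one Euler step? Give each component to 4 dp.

τ = (-0.0700, 0.1800, -0.1800)

Δω = ω₁−ω₀ = (-0.06933333, 0.45300000, -0.19320000)
ω₀×(Iω₀) = (0.0132, -0.0012, 0.0132)
τ = I·(Δω/dt) + ω₀×(Iω₀) = (-0.0700, 0.1800, -0.1800)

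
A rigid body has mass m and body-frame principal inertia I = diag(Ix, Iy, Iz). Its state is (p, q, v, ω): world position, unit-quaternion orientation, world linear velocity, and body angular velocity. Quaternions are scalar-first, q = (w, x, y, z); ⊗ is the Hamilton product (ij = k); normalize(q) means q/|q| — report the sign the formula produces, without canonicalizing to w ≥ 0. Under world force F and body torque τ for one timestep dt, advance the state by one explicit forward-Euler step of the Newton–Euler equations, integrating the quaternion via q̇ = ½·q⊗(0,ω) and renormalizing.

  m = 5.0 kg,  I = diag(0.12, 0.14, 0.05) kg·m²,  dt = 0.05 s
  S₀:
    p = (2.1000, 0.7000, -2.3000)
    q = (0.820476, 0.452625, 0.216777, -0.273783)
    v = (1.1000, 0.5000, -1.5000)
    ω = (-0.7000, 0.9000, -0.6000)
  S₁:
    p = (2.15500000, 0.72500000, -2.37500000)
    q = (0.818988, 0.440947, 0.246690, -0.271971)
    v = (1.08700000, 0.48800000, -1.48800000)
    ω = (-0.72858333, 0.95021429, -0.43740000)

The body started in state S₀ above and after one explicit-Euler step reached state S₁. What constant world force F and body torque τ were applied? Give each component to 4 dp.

F = (-1.3000, -1.2000, 1.2000)
τ = (-0.0200, 0.1700, 0.1500)

Δv = v₁−v₀ = (-0.01300000, -0.01200000, 0.01200000)
m·(v₁−v₀)/dt = (-1.3000, -1.2000, 1.2000)
ω₁ − ω₀ = (-0.02858333, 0.05021429, 0.16260000)
I·α + gyro = (-0.0200, 0.1700, 0.1500)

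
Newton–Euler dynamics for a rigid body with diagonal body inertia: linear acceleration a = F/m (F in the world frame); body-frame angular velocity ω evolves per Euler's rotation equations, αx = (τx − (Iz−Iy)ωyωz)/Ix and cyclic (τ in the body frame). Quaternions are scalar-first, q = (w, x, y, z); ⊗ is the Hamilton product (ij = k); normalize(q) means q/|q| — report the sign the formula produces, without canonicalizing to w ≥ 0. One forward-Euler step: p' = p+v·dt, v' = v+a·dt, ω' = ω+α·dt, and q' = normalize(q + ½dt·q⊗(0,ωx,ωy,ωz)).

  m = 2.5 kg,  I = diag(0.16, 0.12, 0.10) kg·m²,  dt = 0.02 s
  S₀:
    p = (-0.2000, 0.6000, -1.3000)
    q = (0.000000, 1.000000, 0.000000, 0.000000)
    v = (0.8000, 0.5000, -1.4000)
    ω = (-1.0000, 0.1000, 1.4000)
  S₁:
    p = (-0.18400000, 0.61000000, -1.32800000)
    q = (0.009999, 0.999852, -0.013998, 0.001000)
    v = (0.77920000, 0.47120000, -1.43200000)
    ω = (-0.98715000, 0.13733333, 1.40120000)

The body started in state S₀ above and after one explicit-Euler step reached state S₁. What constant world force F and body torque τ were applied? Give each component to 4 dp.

F = (-2.6000, -3.6000, -4.0000)
τ = (0.1000, 0.1400, 0.0100)

ω₁ − ω₀ = (0.01285000, 0.03733333, 0.00120000)
ω₀×(Iω₀) = (-0.0028, -0.0840, 0.0040)
applied torque τ = (0.1000, 0.1400, 0.0100)
velocity change Δv = (-0.02080000, -0.02880000, -0.03200000)
m·(v₁−v₀)/dt = (-2.6000, -3.6000, -4.0000)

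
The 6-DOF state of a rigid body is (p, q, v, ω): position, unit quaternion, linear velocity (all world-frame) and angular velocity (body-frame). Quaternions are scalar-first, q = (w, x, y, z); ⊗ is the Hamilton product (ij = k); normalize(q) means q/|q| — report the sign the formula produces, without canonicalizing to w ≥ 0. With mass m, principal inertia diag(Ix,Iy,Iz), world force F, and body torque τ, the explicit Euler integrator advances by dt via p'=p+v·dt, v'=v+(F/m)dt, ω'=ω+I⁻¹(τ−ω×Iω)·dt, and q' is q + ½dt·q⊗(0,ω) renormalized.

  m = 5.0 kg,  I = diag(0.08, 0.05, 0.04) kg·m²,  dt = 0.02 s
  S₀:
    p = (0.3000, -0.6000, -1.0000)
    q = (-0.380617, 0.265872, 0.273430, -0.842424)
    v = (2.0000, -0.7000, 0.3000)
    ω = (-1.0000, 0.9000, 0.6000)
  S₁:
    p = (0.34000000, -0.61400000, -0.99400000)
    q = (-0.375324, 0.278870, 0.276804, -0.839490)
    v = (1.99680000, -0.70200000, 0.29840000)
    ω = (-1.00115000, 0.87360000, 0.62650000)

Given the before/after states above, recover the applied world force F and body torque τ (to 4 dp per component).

Δω = ω₁−ω₀ = (-0.00115000, -0.02640000, 0.02650000)
ω₀×(Iω₀) = (-0.0054, -0.0240, 0.0270)
I·α + gyro = (-0.0100, -0.0900, 0.0800)
Δv = v₁−v₀ = (-0.00320000, -0.00200000, -0.00160000)
F = m·Δv/dt = (-0.8000, -0.5000, -0.4000)

F = (-0.8000, -0.5000, -0.4000)
τ = (-0.0100, -0.0900, 0.0800)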